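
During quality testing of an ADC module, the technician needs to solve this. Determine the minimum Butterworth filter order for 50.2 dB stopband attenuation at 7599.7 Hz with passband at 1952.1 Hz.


Butterworth filter order formula:
n = log10(10^(A/10) - 1) / (2 * log10(f_stop/f_pass))
10^(50.2/10) - 1 = 104711.8548
f_stop/f_pass = 7599.7 / 1952.1 = 3.8931
n = 4.2521 -> ceil = 5

5


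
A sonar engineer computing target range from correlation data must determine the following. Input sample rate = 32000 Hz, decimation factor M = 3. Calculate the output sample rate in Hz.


Decimation reduces the sample rate:
fs_out = fs_in / M
       = 32000 / 3
       = 10666.6667 Hz

10666.6667 Hz


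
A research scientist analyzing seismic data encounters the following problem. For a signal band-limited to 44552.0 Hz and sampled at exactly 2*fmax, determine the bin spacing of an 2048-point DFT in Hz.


Step 1 — Nyquist sampling rate:
fs = 2 * fmax = 2 * 44552.0 = 89104.0 Hz

Step 2 — DFT bin spacing:
df = fs / N = 89104.0 / 2048 = 43.5078 Hz

43.5078 Hz


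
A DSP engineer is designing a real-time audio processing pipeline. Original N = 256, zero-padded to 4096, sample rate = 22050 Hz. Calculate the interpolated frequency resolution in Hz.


Frequency resolution after zero-padding:
N_padded = 256 * 16 = 4096
df = fs / N_padded
   = 22050 / 4096
   = 5.3833 Hz

5.3833 Hz


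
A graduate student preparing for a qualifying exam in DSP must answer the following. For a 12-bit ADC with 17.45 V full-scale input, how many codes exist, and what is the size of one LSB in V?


Step 1 — number of quantization levels:
L = 2^N = 2^12 = 4096

Step 2 — LSB step size:
delta = Vfs / L
      = 17.45 / 4096
      = 0.00426025 V

Levels = 4096; step size = 0.00426025 V


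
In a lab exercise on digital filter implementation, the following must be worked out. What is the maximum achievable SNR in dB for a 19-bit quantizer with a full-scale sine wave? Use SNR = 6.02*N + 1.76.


Theoretical SNR for a full-scale sinusoid:
SNR = 6.02 * N + 1.76
    = 6.02 * 19 + 1.76
    = 114.38 + 1.76
    = 116.14 dB

116.14 dB


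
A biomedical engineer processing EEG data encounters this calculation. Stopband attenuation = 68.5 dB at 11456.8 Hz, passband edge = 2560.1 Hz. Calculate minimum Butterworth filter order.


Butterworth filter order formula:
n = log10(10^(A/10) - 1) / (2 * log10(f_stop/f_pass))
10^(68.5/10) - 1 = 7079456.8438
f_stop/f_pass = 11456.8 / 2560.1 = 4.4751
n = 5.2627 -> ceil = 6

6


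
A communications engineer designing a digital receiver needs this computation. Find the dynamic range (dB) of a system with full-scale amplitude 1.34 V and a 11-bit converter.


Dynamic range from full-scale to LSB:
V_min = V_max / 2^bits = 1.34 / 2^11
DR = 20 * log10(V_max / V_min)
   = 20 * log10(2^11)
   = 20 * 11 * log10(2)
   = 66.23 dB

66.23 dB


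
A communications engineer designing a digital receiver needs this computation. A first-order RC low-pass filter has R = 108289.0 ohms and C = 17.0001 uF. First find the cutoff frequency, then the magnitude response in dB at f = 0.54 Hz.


Step 1 — cutoff frequency:
fc = 1 / (2*pi*R*C)
C = 17.0001 uF = 1.70001e-05 F
fc = 1 / (2*pi*108289.0*1.70001e-05)
   = 0.0864538 Hz

Step 2 — magnitude at f = 0.54 Hz:
|H(f)| = 1 / sqrt(1 + (f/fc)^2)
f/fc = 0.54 / 0.0864538 = 6.246111
|H| = 1 / sqrt(1 + 39.013903) = 0.1580864
|H|_dB = 20*log10(0.1580864) = -16.02 dB

fc = 0.0864538 Hz; |H(0.54 Hz)| = -16.02 dB


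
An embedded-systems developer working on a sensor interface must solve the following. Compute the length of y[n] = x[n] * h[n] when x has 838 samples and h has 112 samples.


Linear convolution output length:
L = N + M - 1
  = 838 + 112 - 1
  = 949 samples

949


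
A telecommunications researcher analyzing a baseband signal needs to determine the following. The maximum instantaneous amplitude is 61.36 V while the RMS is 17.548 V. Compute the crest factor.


Crest factor is the ratio of peak to RMS:
CF = V_peak / V_rms
   = 61.36 / 17.548
   = 3.4967

3.4967


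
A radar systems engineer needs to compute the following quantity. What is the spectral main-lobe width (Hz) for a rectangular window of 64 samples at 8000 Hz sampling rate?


Main lobe width for a rectangular window:
Width = 2 * fs / N
      = 2 * 8000 / 64
      = 16000 / 64
      = 250.0 Hz

250.0 Hz


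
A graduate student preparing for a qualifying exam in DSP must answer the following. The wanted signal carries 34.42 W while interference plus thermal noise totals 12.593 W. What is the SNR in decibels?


SNR in decibels:
SNR = 10 * log10(Ps / Pn)
    = 10 * log10(34.42 / 12.593)
    = 10 * log10(2.7333)
    = 10 * 0.4367
    = 4.37 dB

4.37 dB


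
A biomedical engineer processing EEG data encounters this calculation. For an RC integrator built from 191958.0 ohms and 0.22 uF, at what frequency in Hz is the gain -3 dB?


Cutoff frequency of a first-order RC filter:
fc = 1 / (2 * pi * R * C)
C = 0.22 uF = 2.2e-07 F
fc = 1 / (2 * pi * 191958.0 * 2.2e-07)
   = 1 / 0.26534369074303
   = 3.768697 Hz

3.768697 Hz


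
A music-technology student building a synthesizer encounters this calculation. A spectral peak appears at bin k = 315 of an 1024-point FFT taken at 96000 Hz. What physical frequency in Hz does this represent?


Frequency of DFT bin k:
f_k = k * fs / N
    = 315 * 96000 / 1024
    = 30240000 / 1024
    = 29531.25 Hz

29531.25 Hz


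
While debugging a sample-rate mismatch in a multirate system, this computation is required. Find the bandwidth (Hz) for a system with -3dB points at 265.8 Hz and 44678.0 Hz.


Bandwidth is the difference of -3dB frequencies:
BW = f_high - f_low
   = 44678.0 - 265.8
   = 44412.2 Hz

44412.2 Hz


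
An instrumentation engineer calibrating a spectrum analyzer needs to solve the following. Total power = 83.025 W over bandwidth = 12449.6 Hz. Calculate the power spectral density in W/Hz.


Power spectral density:
PSD = P / BW
    = 83.025 / 12449.6
    = 0.00666889 W/Hz

0.00666889 W/Hz


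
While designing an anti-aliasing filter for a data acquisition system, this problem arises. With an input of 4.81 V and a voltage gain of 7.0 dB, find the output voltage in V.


Output voltage from dB gain:
V_out = V_in * 10^(gain_dB / 20)
      = 4.81 * 10^(7.0 / 20)
      = 4.81 * 2.238721
      = 10.7682 V

10.7682 V


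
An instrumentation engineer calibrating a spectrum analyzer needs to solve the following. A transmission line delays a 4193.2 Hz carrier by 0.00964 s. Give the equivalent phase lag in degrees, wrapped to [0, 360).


Phase shift from frequency and time delay:
phi = 360 * f * t_delay
    = 360 * 4193.2 * 0.00964
    = 14552.08 degrees
    mod 360 = 152.08 degrees

152.08 degrees


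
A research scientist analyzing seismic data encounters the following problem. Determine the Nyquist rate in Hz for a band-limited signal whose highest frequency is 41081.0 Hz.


The Nyquist rate is twice the maximum frequency component.
fs_min = 2 * fmax
      = 2 * 41081.0
      = 82162.0 Hz

82162.0


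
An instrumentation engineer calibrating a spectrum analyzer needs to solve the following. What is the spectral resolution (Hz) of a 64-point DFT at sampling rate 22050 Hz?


DFT frequency resolution:
df = fs / N
   = 22050 / 64
   = 344.5312 Hz

344.5312 Hz


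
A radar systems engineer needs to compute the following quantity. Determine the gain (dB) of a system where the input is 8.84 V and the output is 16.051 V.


Voltage gain in dB:
G = 20 * log10(Vout / Vin)
  = 20 * log10(16.051 / 8.84)
  = 20 * log10(1.815724)
  = 20 * 0.25905
  = 5.18 dB

5.18 dB


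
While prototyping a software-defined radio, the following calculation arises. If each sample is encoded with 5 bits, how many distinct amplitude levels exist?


Number of quantization levels = 2^N
= 2^5
= 32

32


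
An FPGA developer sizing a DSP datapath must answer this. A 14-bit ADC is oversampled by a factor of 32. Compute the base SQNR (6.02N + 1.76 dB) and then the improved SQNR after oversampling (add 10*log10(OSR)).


Step 1 — baseline SQNR at Nyquist:
SQNR_base = 6.02*N + 1.76
          = 6.02*14 + 1.76
          = 86.04 dB

Step 2 — oversampling processing gain:
G = 10*log10(OSR) = 10*log10(32) = 15.05 dB

Step 3 — total:
SQNR_total = 86.04 + 15.05 = 101.09 dB

Base SQNR = 86.04 dB; oversampled SQNR = 101.09 dB


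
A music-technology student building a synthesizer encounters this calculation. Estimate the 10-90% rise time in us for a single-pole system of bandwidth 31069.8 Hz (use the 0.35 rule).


Rise time from bandwidth relationship:
tr = 0.35 / BW
   = 0.35 / 31069.8
   = 1.126495826e-05 s
   = 11.265 us

11.265 us


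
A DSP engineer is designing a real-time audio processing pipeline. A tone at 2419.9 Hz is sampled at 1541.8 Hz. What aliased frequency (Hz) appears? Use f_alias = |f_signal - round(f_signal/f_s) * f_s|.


Compute the nearest integer multiple of fs to the signal:
n = round(2419.9 / 1541.8) = 2
f_alias = |2419.9 - 2 * 1541.8|
        = |2419.9 - 3083.6|
        = 663.7 Hz

663.7


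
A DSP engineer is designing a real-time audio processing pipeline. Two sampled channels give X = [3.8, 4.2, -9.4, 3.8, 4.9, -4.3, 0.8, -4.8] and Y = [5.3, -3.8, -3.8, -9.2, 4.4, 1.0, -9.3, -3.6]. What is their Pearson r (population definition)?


Pearson correlation coefficient (population):
r = cov(X,Y) / (std(X) * std(Y))
Mean X = -0.125, Mean Y = -2.375
Cov(X,Y) = 3.708125
Std(X) = 5.011674, Std(Y) = 5.1997
r = 0.1423

0.1423


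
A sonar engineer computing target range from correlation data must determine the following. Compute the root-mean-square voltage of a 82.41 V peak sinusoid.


RMS voltage for a sinusoidal waveform:
V_rms = V_peak / sqrt(2)
      = 82.41 / 1.414214
      = 58.273 V

58.273 V


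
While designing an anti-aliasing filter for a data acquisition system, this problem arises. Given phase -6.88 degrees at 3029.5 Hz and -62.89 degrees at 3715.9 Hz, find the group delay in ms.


Group delay from phase difference:
tau = -d(phi)/d(omega)
d(phi) = -56.01 deg = -0.977559 rad
d(omega) = 2*pi*(3715.9 - 3029.5) = 4312.7784 rad/s
tau = -(-0.977559) / 4312.7784
    = 0.2267 ms

0.2267 ms


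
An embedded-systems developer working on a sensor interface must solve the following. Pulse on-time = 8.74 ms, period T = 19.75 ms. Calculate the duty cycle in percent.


Duty cycle as a percentage:
DC = (t_on / T) * 100
   = (8.74 / 19.75) * 100
   = 0.442532 * 100
   = 44.25 %

44.25 %


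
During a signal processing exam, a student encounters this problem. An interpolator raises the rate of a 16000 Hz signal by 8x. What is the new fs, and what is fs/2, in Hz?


Step 1 — output sample rate after interpolation by L:
fs_out = L * fs_in = 8 * 16000 = 128000 Hz

Step 2 — Nyquist frequency of the output stream:
f_Nyq = fs_out / 2 = 128000 / 2 = 64000.0 Hz

fs_out = 128000 Hz; f_Nyquist = 64000.0 Hz


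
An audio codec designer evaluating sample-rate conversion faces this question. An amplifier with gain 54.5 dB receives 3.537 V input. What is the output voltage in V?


Output voltage from dB gain:
V_out = V_in * 10^(gain_dB / 20)
      = 3.537 * 10^(54.5 / 20)
      = 3.537 * 530.884444
      = 1877.7383 V

1877.7383 V


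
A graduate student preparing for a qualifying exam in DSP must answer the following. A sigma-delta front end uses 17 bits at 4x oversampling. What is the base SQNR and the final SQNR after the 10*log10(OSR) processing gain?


Step 1 — baseline SQNR at Nyquist:
SQNR_base = 6.02*N + 1.76
          = 6.02*17 + 1.76
          = 104.1 dB

Step 2 — oversampling processing gain:
G = 10*log10(OSR) = 10*log10(4) = 6.02 dB

Step 3 — total:
SQNR_total = 104.1 + 6.02 = 110.12 dB

Base SQNR = 104.1 dB; oversampled SQNR = 110.12 dB


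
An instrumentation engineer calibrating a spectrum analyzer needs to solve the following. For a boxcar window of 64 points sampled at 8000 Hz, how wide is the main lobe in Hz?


Main lobe width for a rectangular window:
Width = 2 * fs / N
      = 2 * 8000 / 64
      = 16000 / 64
      = 250.0 Hz

250.0 Hz


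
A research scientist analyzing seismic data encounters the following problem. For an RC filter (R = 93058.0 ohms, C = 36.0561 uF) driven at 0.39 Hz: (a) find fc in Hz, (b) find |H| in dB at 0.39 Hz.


Step 1 — cutoff frequency:
fc = 1 / (2*pi*R*C)
C = 36.0561 uF = 3.60561e-05 F
fc = 1 / (2*pi*93058.0*3.60561e-05)
   = 0.0474338 Hz

Step 2 — magnitude at f = 0.39 Hz:
|H(f)| = 1 / sqrt(1 + (f/fc)^2)
f/fc = 0.39 / 0.0474338 = 8.221985
|H| = 1 / sqrt(1 + 67.601037) = 0.1207354
|H|_dB = 20*log10(0.1207354) = -18.36 dB

fc = 0.0474338 Hz; |H(0.39 Hz)| = -18.36 dB


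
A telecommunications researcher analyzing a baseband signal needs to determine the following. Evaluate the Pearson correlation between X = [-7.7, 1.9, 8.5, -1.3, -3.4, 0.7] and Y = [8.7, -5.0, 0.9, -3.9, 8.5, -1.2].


Pearson correlation coefficient (population):
r = cov(X,Y) / (std(X) * std(Y))
Mean X = -0.2167, Mean Y = 1.3333
Cov(X,Y) = -15.296111
Std(X) = 4.976752, Std(Y) = 5.473167
r = -0.5616

-0.5616


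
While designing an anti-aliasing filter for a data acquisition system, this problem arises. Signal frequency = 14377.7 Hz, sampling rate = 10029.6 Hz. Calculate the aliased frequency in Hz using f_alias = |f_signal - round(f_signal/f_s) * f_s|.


Compute the nearest integer multiple of fs to the signal:
n = round(14377.7 / 10029.6) = 1
f_alias = |14377.7 - 1 * 10029.6|
        = |14377.7 - 10029.6|
        = 4348.1 Hz

4348.1


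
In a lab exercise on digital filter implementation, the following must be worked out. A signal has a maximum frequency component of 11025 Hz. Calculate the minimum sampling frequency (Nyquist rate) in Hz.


The Nyquist rate is twice the maximum frequency component.
fs_min = 2 * fmax
      = 2 * 11025
      = 22050 Hz

22050


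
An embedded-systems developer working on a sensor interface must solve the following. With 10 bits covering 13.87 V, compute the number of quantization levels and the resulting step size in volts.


Step 1 — number of quantization levels:
L = 2^N = 2^10 = 1024

Step 2 — LSB step size:
delta = Vfs / L
      = 13.87 / 1024
      = 0.01354492 V

Levels = 1024; step size = 0.01354492 V


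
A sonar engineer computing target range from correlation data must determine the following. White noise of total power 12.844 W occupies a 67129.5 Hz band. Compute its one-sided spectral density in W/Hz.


Power spectral density:
PSD = P / BW
    = 12.844 / 67129.5
    = 0.00019133 W/Hz

0.00019133 W/Hz


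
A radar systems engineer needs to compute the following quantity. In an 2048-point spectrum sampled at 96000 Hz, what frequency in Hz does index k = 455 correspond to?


Frequency of DFT bin k:
f_k = k * fs / N
    = 455 * 96000 / 2048
    = 43680000 / 2048
    = 21328.125 Hz

21328.125 Hz


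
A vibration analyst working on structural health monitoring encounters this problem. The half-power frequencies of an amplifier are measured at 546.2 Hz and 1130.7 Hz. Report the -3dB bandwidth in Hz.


Bandwidth is the difference of -3dB frequencies:
BW = f_high - f_low
   = 1130.7 - 546.2
   = 584.5 Hz

584.5 Hz


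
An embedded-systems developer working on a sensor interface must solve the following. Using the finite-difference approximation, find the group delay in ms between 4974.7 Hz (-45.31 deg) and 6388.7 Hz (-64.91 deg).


Group delay from phase difference:
tau = -d(phi)/d(omega)
d(phi) = -19.6 deg = -0.342085 rad
d(omega) = 2*pi*(6388.7 - 4974.7) = 8884.424 rad/s
tau = -(-0.342085) / 8884.424
    = 0.0385 ms

0.0385 ms


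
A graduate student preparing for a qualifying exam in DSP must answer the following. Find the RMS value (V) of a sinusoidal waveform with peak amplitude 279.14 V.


RMS voltage for a sinusoidal waveform:
V_rms = V_peak / sqrt(2)
      = 279.14 / 1.414214
      = 197.382 V

197.382 V


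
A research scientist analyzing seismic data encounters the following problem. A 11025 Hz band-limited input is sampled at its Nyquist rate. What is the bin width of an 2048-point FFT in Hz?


Step 1 — Nyquist sampling rate:
fs = 2 * fmax = 2 * 11025 = 22050 Hz

Step 2 — DFT bin spacing:
df = fs / N = 22050 / 2048 = 10.7666 Hz

10.7666 Hz


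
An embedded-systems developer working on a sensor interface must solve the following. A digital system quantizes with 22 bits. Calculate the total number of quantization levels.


Number of quantization levels = 2^N
= 2^22
= 4194304

4194304


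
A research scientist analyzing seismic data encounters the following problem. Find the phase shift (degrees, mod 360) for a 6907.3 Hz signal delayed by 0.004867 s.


Phase shift from frequency and time delay:
phi = 360 * f * t_delay
    = 360 * 6907.3 * 0.004867
    = 12102.42 degrees
    mod 360 = 222.42 degrees

222.42 degrees


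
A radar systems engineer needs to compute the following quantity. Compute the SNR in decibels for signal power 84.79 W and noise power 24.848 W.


SNR in decibels:
SNR = 10 * log10(Ps / Pn)
    = 10 * log10(84.79 / 24.848)
    = 10 * log10(3.4123)
    = 10 * 0.5331
    = 5.33 dB

5.33 dB


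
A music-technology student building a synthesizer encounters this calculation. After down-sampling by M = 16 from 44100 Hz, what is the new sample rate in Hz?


Decimation reduces the sample rate:
fs_out = fs_in / M
       = 44100 / 16
       = 2756.25 Hz

2756.25 Hz


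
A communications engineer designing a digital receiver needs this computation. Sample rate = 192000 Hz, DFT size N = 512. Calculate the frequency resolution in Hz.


DFT frequency resolution:
df = fs / N
   = 192000 / 512
   = 375.0 Hz

375.0 Hz


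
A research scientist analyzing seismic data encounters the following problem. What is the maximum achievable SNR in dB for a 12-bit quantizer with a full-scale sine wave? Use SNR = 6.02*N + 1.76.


Theoretical SNR for a full-scale sinusoid:
SNR = 6.02 * N + 1.76
    = 6.02 * 12 + 1.76
    = 72.24 + 1.76
    = 74.0 dB

74.0 dB


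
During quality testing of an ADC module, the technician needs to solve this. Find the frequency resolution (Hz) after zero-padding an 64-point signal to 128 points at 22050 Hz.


Frequency resolution after zero-padding:
N_padded = 64 * 2 = 128
df = fs / N_padded
   = 22050 / 128
   = 172.2656 Hz

172.2656 Hz


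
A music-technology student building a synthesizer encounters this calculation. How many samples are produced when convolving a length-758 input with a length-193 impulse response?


Linear convolution output length:
L = N + M - 1
  = 758 + 193 - 1
  = 950 samples

950


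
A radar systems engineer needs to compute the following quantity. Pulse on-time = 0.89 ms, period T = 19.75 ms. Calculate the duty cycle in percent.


Duty cycle as a percentage:
DC = (t_on / T) * 100
   = (0.89 / 19.75) * 100
   = 0.045063 * 100
   = 4.51 %

4.51 %


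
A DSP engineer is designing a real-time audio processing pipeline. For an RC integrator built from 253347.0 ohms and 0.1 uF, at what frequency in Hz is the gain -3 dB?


Cutoff frequency of a first-order RC filter:
fc = 1 / (2 * pi * R * C)
C = 0.1 uF = 1e-07 F
fc = 1 / (2 * pi * 253347.0 * 1e-07)
   = 1 / 0.1591826148018
   = 6.282093 Hz

6.282093 Hz


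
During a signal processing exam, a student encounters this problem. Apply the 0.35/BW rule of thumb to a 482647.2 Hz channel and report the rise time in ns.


Rise time from bandwidth relationship:
tr = 0.35 / BW
   = 0.35 / 482647.2
   = 7.251673686e-07 s
   = 725.1674 ns

725.1674 ns


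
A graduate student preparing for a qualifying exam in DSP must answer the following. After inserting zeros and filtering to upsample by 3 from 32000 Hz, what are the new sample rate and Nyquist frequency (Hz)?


Step 1 — output sample rate after interpolation by L:
fs_out = L * fs_in = 3 * 32000 = 96000 Hz

Step 2 — Nyquist frequency of the output stream:
f_Nyq = fs_out / 2 = 96000 / 2 = 48000.0 Hz

fs_out = 96000 Hz; f_Nyquist = 48000.0 Hz


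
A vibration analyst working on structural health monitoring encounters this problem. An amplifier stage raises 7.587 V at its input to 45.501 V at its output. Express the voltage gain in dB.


Voltage gain in dB:
G = 20 * log10(Vout / Vin)
  = 20 * log10(45.501 / 7.587)
  = 20 * log10(5.997232)
  = 20 * 0.777951
  = 15.56 dB

15.56 dB


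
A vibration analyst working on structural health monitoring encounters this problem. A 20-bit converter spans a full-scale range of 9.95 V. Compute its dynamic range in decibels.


Dynamic range from full-scale to LSB:
V_min = V_max / 2^bits = 9.95 / 2^20
DR = 20 * log10(V_max / V_min)
   = 20 * log10(2^20)
   = 20 * 20 * log10(2)
   = 120.41 dB

120.41 dB


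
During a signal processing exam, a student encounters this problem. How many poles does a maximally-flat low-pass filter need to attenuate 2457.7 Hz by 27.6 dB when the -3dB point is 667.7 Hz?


Butterworth filter order formula:
n = log10(10^(A/10) - 1) / (2 * log10(f_stop/f_pass))
10^(27.6/10) - 1 = 574.4399
f_stop/f_pass = 2457.7 / 667.7 = 3.6808
n = 2.4377 -> ceil = 3

3


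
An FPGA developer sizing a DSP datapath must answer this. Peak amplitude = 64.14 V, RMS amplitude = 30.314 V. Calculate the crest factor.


Crest factor is the ratio of peak to RMS:
CF = V_peak / V_rms
   = 64.14 / 30.314
   = 2.1159

2.1159


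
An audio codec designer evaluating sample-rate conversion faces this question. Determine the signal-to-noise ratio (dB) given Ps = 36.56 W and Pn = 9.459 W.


SNR in decibels:
SNR = 10 * log10(Ps / Pn)
    = 10 * log10(36.56 / 9.459)
    = 10 * log10(3.8651)
    = 10 * 0.5872
    = 5.87 dB

5.87 dB


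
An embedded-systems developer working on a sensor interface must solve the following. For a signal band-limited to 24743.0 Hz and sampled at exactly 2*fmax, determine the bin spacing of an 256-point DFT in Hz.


Step 1 — Nyquist sampling rate:
fs = 2 * fmax = 2 * 24743.0 = 49486.0 Hz

Step 2 — DFT bin spacing:
df = fs / N = 49486.0 / 256 = 193.3047 Hz

193.3047 Hz


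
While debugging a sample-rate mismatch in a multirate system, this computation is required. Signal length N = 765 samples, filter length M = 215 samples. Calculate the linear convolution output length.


Linear convolution output length:
L = N + M - 1
  = 765 + 215 - 1
  = 979 samples

979


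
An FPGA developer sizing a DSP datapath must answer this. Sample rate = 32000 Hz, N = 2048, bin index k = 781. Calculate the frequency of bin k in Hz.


Frequency of DFT bin k:
f_k = k * fs / N
    = 781 * 32000 / 2048
    = 24992000 / 2048
    = 12203.125 Hz

12203.125 Hz


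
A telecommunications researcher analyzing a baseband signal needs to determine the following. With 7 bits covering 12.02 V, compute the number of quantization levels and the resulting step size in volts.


Step 1 — number of quantization levels:
L = 2^N = 2^7 = 128

Step 2 — LSB step size:
delta = Vfs / L
      = 12.02 / 128
      = 0.09390625 V

Levels = 128; step size = 0.09390625 V


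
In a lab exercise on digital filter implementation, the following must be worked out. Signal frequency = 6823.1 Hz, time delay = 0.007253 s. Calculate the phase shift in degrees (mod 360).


Phase shift from frequency and time delay:
phi = 360 * f * t_delay
    = 360 * 6823.1 * 0.007253
    = 17815.66 degrees
    mod 360 = 175.66 degrees

175.66 degrees


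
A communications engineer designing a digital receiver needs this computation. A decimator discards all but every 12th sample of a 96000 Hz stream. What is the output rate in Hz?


Decimation reduces the sample rate:
fs_out = fs_in / M
       = 96000 / 12
       = 8000.0 Hz

8000.0 Hz


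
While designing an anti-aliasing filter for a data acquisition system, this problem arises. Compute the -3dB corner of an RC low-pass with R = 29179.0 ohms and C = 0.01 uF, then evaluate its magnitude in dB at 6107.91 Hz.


Step 1 — cutoff frequency:
fc = 1 / (2*pi*R*C)
C = 0.01 uF = 1e-08 F
fc = 1 / (2*pi*29179.0*1e-08)
   = 545.443 Hz

Step 2 — magnitude at f = 6107.91 Hz:
|H(f)| = 1 / sqrt(1 + (f/fc)^2)
f/fc = 6107.91 / 545.443 = 11.198072
|H| = 1 / sqrt(1 + 125.396817) = 0.0889471
|H|_dB = 20*log10(0.0889471) = -21.02 dB

fc = 545.443 Hz; |H(6107.91 Hz)| = -21.02 dB


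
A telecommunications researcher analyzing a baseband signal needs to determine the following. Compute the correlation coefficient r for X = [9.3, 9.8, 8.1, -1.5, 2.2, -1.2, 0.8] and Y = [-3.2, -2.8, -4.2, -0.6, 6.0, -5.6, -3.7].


Pearson correlation coefficient (population):
r = cov(X,Y) / (std(X) * std(Y))
Mean X = 3.9286, Mean Y = -2.0143
Cov(X,Y) = -2.566735
Std(X) = 4.617889, Std(Y) = 3.560268
r = -0.1561

-0.1561


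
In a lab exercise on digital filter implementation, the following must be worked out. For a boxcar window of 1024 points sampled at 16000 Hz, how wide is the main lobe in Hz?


Main lobe width for a rectangular window:
Width = 2 * fs / N
      = 2 * 16000 / 1024
      = 32000 / 1024
      = 31.25 Hz

31.25 Hz


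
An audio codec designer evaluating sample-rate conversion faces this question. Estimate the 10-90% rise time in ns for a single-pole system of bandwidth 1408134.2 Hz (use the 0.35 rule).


Rise time from bandwidth relationship:
tr = 0.35 / BW
   = 0.35 / 1408134.2
   = 2.48555855e-07 s
   = 248.5559 ns

248.5559 ns


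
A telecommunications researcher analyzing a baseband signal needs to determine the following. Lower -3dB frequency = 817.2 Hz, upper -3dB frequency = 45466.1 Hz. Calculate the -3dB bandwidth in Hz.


Bandwidth is the difference of -3dB frequencies:
BW = f_high - f_low
   = 45466.1 - 817.2
   = 44648.9 Hz

44648.9 Hz


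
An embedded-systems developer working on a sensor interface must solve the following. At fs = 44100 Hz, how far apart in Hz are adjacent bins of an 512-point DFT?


DFT frequency resolution:
df = fs / N
   = 44100 / 512
   = 86.1328 Hz

86.1328 Hz


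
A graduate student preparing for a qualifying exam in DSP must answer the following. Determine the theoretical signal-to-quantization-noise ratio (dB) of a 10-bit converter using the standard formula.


Theoretical SNR for a full-scale sinusoid:
SNR = 6.02 * N + 1.76
    = 6.02 * 10 + 1.76
    = 60.2 + 1.76
    = 61.96 dB

61.96 dB


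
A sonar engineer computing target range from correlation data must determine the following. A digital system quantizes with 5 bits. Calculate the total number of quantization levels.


Number of quantization levels = 2^N
= 2^5
= 32

32


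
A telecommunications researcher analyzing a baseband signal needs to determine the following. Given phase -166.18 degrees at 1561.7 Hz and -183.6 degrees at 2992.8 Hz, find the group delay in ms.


Group delay from phase difference:
tau = -d(phi)/d(omega)
d(phi) = -17.42 deg = -0.304036 rad
d(omega) = 2*pi*(2992.8 - 1561.7) = 8991.8665 rad/s
tau = -(-0.304036) / 8991.8665
    = 0.0338 ms

0.0338 ms


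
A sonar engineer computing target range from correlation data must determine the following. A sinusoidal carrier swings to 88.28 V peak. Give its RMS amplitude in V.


RMS voltage for a sinusoidal waveform:
V_rms = V_peak / sqrt(2)
      = 88.28 / 1.414214
      = 62.423 V

62.423 V


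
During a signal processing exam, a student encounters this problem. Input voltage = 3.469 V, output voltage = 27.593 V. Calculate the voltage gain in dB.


Voltage gain in dB:
G = 20 * log10(Vout / Vin)
  = 20 * log10(27.593 / 3.469)
  = 20 * log10(7.954165)
  = 20 * 0.900595
  = 18.01 dB

18.01 dB


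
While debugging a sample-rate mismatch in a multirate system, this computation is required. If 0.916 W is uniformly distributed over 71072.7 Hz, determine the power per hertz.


Power spectral density:
PSD = P / BW
    = 0.916 / 71072.7
    = 1.289e-05 W/Hz

1.289e-05 W/Hz


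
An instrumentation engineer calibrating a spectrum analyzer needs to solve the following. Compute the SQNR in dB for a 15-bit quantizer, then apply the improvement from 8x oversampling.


Step 1 — baseline SQNR at Nyquist:
SQNR_base = 6.02*N + 1.76
          = 6.02*15 + 1.76
          = 92.06 dB

Step 2 — oversampling processing gain:
G = 10*log10(OSR) = 10*log10(8) = 9.03 dB

Step 3 — total:
SQNR_total = 92.06 + 9.03 = 101.09 dB

Base SQNR = 92.06 dB; oversampled SQNR = 101.09 dB


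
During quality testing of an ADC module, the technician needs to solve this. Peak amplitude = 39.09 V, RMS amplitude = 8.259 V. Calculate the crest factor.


Crest factor is the ratio of peak to RMS:
CF = V_peak / V_rms
   = 39.09 / 8.259
   = 4.733

4.733


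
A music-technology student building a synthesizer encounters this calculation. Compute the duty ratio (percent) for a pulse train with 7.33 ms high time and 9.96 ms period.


Duty cycle as a percentage:
DC = (t_on / T) * 100
   = (7.33 / 9.96) * 100
   = 0.735944 * 100
   = 73.59 %

73.59 %


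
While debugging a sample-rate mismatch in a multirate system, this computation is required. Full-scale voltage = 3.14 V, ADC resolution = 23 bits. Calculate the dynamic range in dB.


Dynamic range from full-scale to LSB:
V_min = V_max / 2^bits = 3.14 / 2^23
DR = 20 * log10(V_max / V_min)
   = 20 * log10(2^23)
   = 20 * 23 * log10(2)
   = 138.47 dB

138.47 dB


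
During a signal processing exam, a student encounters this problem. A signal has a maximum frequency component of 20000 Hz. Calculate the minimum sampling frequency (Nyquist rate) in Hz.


The Nyquist rate is twice the maximum frequency component.
fs_min = 2 * fmax
      = 2 * 20000
      = 40000 Hz

40000


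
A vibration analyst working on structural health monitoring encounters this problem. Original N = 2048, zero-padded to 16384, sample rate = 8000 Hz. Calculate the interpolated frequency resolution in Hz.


Frequency resolution after zero-padding:
N_padded = 2048 * 8 = 16384
df = fs / N_padded
   = 8000 / 16384
   = 0.4883 Hz

0.4883 Hz


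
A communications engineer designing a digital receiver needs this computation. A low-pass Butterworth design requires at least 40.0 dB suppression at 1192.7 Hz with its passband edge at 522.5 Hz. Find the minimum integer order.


Butterworth filter order formula:
n = log10(10^(A/10) - 1) / (2 * log10(f_stop/f_pass))
10^(40.0/10) - 1 = 9999.0
f_stop/f_pass = 1192.7 / 522.5 = 2.2827
n = 5.5796 -> ceil = 6

6


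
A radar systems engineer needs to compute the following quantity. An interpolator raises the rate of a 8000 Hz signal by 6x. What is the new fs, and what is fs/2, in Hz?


Step 1 — output sample rate after interpolation by L:
fs_out = L * fs_in = 6 * 8000 = 48000 Hz

Step 2 — Nyquist frequency of the output stream:
f_Nyq = fs_out / 2 = 48000 / 2 = 24000.0 Hz

fs_out = 48000 Hz; f_Nyquist = 24000.0 Hz


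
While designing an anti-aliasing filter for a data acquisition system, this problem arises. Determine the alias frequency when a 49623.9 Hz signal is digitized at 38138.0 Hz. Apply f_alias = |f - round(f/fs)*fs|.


Compute the nearest integer multiple of fs to the signal:
n = round(49623.9 / 38138.0) = 1
f_alias = |49623.9 - 1 * 38138.0|
        = |49623.9 - 38138.0|
        = 11485.9 Hz

11485.9


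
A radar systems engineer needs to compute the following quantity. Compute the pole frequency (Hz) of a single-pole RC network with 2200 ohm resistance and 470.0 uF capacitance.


Cutoff frequency of a first-order RC filter:
fc = 1 / (2 * pi * R * C)
C = 470.0 uF = 0.00047 F
fc = 1 / (2 * pi * 2200 * 0.00047)
   = 1 / 6.4968136076237
   = 0.153922 Hz

0.153922 Hz


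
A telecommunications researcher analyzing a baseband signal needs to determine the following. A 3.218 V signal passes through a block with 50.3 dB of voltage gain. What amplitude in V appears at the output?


Output voltage from dB gain:
V_out = V_in * 10^(gain_dB / 20)
      = 3.218 * 10^(50.3 / 20)
      = 3.218 * 327.340695
      = 1053.3824 V

1053.3824 V


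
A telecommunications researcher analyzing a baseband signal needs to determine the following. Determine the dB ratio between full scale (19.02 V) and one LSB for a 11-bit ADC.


Dynamic range from full-scale to LSB:
V_min = V_max / 2^bits = 19.02 / 2^11
DR = 20 * log10(V_max / V_min)
   = 20 * log10(2^11)
   = 20 * 11 * log10(2)
   = 66.23 dB

66.23 dB


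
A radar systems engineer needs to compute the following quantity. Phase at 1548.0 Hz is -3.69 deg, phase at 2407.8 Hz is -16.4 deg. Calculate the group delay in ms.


Group delay from phase difference:
tau = -d(phi)/d(omega)
d(phi) = -12.71 deg = -0.221831 rad
d(omega) = 2*pi*(2407.8 - 1548.0) = 5402.2827 rad/s
tau = -(-0.221831) / 5402.2827
    = 0.0411 ms

0.0411 ms


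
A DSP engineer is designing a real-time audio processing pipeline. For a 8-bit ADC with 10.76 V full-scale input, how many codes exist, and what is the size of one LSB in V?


Step 1 — number of quantization levels:
L = 2^N = 2^8 = 256

Step 2 — LSB step size:
delta = Vfs / L
      = 10.76 / 256
      = 0.04203125 V

Levels = 256; step size = 0.04203125 V


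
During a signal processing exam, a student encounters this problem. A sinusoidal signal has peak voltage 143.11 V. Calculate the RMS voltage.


RMS voltage for a sinusoidal waveform:
V_rms = V_peak / sqrt(2)
      = 143.11 / 1.414214
      = 101.194 V

101.194 V


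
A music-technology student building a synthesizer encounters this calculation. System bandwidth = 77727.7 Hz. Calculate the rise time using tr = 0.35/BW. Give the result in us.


Rise time from bandwidth relationship:
tr = 0.35 / BW
   = 0.35 / 77727.7
   = 4.502899224e-06 s
   = 4.5029 us

4.5029 us


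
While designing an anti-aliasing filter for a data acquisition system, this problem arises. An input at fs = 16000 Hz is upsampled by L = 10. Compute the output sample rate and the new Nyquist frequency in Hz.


Step 1 — output sample rate after interpolation by L:
fs_out = L * fs_in = 10 * 16000 = 160000 Hz

Step 2 — Nyquist frequency of the output stream:
f_Nyq = fs_out / 2 = 160000 / 2 = 80000.0 Hz

fs_out = 160000 Hz; f_Nyquist = 80000.0 Hz


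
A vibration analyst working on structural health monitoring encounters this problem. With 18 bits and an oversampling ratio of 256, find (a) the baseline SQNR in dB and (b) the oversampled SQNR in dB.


Step 1 — baseline SQNR at Nyquist:
SQNR_base = 6.02*N + 1.76
          = 6.02*18 + 1.76
          = 110.12 dB

Step 2 — oversampling processing gain:
G = 10*log10(OSR) = 10*log10(256) = 24.08 dB

Step 3 — total:
SQNR_total = 110.12 + 24.08 = 134.2 dB

Base SQNR = 110.12 dB; oversampled SQNR = 134.2 dB


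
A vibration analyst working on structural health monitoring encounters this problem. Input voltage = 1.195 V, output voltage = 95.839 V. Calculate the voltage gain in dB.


Voltage gain in dB:
G = 20 * log10(Vout / Vin)
  = 20 * log10(95.839 / 1.195)
  = 20 * log10(80.2)
  = 20 * 1.904174
  = 38.08 dB

38.08 dB


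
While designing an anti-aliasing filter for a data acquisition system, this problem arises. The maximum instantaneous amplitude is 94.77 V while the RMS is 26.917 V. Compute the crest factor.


Crest factor is the ratio of peak to RMS:
CF = V_peak / V_rms
   = 94.77 / 26.917
   = 3.5208

3.5208


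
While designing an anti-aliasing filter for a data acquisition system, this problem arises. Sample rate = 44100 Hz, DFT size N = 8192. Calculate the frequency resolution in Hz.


DFT frequency resolution:
df = fs / N
   = 44100 / 8192
   = 5.3833 Hz

5.3833 Hz


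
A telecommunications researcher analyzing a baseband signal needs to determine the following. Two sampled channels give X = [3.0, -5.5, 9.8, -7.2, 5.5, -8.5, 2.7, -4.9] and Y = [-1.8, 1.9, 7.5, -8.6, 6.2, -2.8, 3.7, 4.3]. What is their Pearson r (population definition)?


Pearson correlation coefficient (population):
r = cov(X,Y) / (std(X) * std(Y))
Mean X = -0.6375, Mean Y = 1.3
Cov(X,Y) = 21.6275
Std(X) = 6.301575, Std(Y) = 5.024938
r = 0.683

0.683


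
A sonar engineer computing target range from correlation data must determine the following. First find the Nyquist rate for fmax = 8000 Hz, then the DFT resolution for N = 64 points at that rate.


Step 1 — Nyquist sampling rate:
fs = 2 * fmax = 2 * 8000 = 16000 Hz

Step 2 — DFT bin spacing:
df = fs / N = 16000 / 64 = 250.0 Hz

250.0 Hz


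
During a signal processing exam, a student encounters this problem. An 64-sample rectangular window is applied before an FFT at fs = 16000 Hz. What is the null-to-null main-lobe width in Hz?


Main lobe width for a rectangular window:
Width = 2 * fs / N
      = 2 * 16000 / 64
      = 32000 / 64
      = 500.0 Hz

500.0 Hz


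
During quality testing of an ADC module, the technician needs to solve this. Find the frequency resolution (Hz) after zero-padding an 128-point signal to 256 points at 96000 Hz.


Frequency resolution after zero-padding:
N_padded = 128 * 2 = 256
df = fs / N_padded
   = 96000 / 256
   = 375.0 Hz

375.0 Hz


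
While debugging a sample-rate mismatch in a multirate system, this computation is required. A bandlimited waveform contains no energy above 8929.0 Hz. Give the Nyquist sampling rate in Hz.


The Nyquist rate is twice the maximum frequency component.
fs_min = 2 * fmax
      = 2 * 8929.0
      = 17858.0 Hz

17858.0


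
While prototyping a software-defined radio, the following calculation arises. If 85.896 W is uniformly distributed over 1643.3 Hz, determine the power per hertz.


Power spectral density:
PSD = P / BW
    = 85.896 / 1643.3
    = 0.05227043 W/Hz

0.05227043 W/Hz


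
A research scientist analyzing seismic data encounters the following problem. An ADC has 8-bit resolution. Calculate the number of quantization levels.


Number of quantization levels = 2^N
= 2^8
= 256

256


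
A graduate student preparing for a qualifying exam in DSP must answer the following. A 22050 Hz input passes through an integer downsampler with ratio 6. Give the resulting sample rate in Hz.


Decimation reduces the sample rate:
fs_out = fs_in / M
       = 22050 / 6
       = 3675.0 Hz

3675.0 Hz


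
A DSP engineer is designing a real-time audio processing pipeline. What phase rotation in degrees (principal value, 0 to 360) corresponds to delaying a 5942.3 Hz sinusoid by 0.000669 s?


Phase shift from frequency and time delay:
phi = 360 * f * t_delay
    = 360 * 5942.3 * 0.000669
    = 1431.14 degrees
    mod 360 = 351.14 degrees

351.14 degrees


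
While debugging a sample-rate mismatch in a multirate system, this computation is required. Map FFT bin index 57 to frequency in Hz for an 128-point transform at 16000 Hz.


Frequency of DFT bin k:
f_k = k * fs / N
    = 57 * 16000 / 128
    = 912000 / 128
    = 7125.0 Hz

7125.0 Hz


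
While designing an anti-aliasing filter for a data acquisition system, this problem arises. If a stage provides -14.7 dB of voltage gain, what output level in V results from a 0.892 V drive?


Output voltage from dB gain:
V_out = V_in * 10^(gain_dB / 20)
      = 0.892 * 10^(-14.7 / 20)
      = 0.892 * 0.184077
      = 0.1642 V

0.1642 V


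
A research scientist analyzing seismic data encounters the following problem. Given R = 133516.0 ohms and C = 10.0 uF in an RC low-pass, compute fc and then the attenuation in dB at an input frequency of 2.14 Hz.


Step 1 — cutoff frequency:
fc = 1 / (2*pi*R*C)
C = 10.0 uF = 1e-05 F
fc = 1 / (2*pi*133516.0*1e-05)
   = 0.119203 Hz

Step 2 — magnitude at f = 2.14 Hz:
|H(f)| = 1 / sqrt(1 + (f/fc)^2)
f/fc = 2.14 / 0.119203 = 17.952568
|H| = 1 / sqrt(1 + 322.294698) = 0.0556161
|H|_dB = 20*log10(0.0556161) = -25.1 dB

fc = 0.119203 Hz; |H(2.14 Hz)| = -25.1 dB


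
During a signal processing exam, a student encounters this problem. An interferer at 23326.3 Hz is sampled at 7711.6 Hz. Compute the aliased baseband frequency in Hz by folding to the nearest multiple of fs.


Compute the nearest integer multiple of fs to the signal:
n = round(23326.3 / 7711.6) = 3
f_alias = |23326.3 - 3 * 7711.6|
        = |23326.3 - 23134.8|
        = 191.5 Hz

191.5
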